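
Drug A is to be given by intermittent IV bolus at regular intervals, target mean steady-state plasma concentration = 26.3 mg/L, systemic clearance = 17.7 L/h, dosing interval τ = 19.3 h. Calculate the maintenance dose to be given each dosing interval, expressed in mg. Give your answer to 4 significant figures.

8984 mg

At steady state, Dose/τ = Css × CL.
Dose = Css × CL × τ = 26.3 × 17.70 × 19.3 = 8984 mg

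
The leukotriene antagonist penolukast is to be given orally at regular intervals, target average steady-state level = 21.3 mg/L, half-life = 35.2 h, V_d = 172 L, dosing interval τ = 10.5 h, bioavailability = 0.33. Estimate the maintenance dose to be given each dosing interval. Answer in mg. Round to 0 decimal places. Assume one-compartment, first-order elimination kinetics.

2295 mg

k = ln2 / t½ = 0.693147 / 35.2 = 0.01969 h⁻¹
CL = k × Vd = 0.01969 × 172 = 3.387 L/h
At steady state, F × (Dose/τ) = Css × CL.
Dose = Css × CL × τ / F = 21.3 × 3.387 × 10.5 / 0.33 = 2295 mg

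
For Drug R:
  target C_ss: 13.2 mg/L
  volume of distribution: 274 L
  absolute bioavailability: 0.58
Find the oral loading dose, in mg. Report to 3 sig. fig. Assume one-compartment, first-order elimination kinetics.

LD = Css × Vd / F = 13.2 × 274 / 0.58 = 6236 mg

6240 mg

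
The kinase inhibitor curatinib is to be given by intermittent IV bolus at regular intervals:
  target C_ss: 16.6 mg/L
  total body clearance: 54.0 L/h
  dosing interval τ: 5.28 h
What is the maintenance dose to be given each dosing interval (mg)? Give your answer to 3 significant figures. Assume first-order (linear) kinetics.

At steady state, Dose/τ = Css × CL.
Dose = Css × CL × τ = 16.6 × 54.00 × 5.28 = 4733 mg

4730 mg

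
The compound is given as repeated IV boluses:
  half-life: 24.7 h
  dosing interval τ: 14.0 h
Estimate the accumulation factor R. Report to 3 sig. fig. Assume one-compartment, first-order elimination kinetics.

3.08

k = ln2 / t½ = 0.693147 / 24.7 = 0.02806 h⁻¹
e^(−kτ) = e^(−0.02806 × 14.0) = 0.6751
Accumulation ratio R = 1 / (1 − e^(−kτ)) = 1 / (1 − 0.6751) = 3.078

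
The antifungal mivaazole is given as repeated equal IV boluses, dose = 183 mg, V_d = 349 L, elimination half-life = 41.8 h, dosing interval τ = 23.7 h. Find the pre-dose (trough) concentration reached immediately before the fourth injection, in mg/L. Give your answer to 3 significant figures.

C₀ per dose = Dose / Vd = 183 / 349 = 0.5244 mg/L
k = ln2 / t½ = 0.693147 / 41.8 = 0.01658 h⁻¹
Fraction remaining after one interval: r = e^(−kτ) = e^(−0.01658 × 23.7) = 0.6751
Before dose 4, 3 doses have been given (aged 1τ, 2τ, 3τ).
C_trough = C₀ × (r + r² + … + r^3) = C₀ × r(1−r^3)/(1−r)
        = 0.5244 × 0.6751 × (1 − 0.3077) / (1 − 0.6751) = 0.7544 mg/L

0.754 mg/L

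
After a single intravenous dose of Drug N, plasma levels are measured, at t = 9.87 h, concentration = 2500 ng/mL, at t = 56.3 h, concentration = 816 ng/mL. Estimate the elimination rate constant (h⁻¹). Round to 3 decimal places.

0.024 h⁻¹

k = ln(C₁/C₂) / (t₂ − t₁) = ln(2500/816) / (56.3 − 9.87)
  = 1.120 / 46.43 = 0.02412 h⁻¹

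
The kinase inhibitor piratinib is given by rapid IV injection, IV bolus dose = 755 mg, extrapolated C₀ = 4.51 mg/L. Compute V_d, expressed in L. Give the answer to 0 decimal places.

167 L

Vd = Dose / C₀ = 755.0 / 4.51 = 167.4 L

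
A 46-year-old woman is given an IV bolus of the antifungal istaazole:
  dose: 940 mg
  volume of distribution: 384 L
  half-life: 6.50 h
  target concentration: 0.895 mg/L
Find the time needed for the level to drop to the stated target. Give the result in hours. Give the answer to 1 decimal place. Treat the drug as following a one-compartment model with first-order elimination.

C₀ = Dose / Vd = 940.0 / 384 = 2.448 mg/L
k = ln2 / t½ = 0.693147 / 6.50 = 0.1066 h⁻¹
t = ln(C₀ / C) / k = ln(2.448 / 0.895) / 0.1066
  = ln(2.735) / 0.1066 = 1.006 / 0.1066 = 9.437 h

9.4 h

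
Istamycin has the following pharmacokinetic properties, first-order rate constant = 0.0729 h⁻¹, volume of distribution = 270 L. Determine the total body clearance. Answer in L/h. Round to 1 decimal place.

CL = k × Vd = 0.0729 × 270 = 19.68 L/h

19.7 L/h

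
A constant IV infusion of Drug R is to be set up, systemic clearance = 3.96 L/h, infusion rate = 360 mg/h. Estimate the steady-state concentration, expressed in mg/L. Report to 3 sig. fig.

At steady state Css = R₀ / CL = 360 / 3.960 = 90.91 mg/L

90.9 mg/L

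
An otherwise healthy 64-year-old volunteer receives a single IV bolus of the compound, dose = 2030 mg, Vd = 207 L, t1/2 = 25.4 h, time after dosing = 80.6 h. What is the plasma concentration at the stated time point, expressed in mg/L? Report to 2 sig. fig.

1.1 mg/L

C₀ = Dose / Vd = 2030 / 207 = 9.807 mg/L
k = ln2 / t½ = 0.693147 / 25.4 = 0.02729 h⁻¹
C = C₀ · e^(−k·t) = 9.807 × e^(−0.02729 × 80.6)
  = 9.807 × 0.1109 = 1.088 mg/L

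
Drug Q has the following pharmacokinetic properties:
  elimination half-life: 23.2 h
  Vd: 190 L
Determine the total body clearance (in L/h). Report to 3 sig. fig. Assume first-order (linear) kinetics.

k = ln2 / t½ = 0.693147 / 23.2 = 0.02988 h⁻¹
CL = k × Vd = 0.02988 × 190 = 5.677 L/h

5.68 L/h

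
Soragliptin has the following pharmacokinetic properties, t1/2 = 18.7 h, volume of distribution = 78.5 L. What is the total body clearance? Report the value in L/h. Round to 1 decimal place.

k = ln2 / t½ = 0.693147 / 18.7 = 0.03707 h⁻¹
CL = k × Vd = 0.03707 × 78.5 = 2.910 L/h

2.9 L/h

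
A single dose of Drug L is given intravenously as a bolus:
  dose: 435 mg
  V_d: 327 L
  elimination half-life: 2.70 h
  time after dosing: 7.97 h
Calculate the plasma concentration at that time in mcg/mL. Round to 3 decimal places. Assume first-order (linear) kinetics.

C₀ = Dose / Vd = 435.0 / 327 = 1.330 mg/L
k = ln2 / t½ = 0.693147 / 2.70 = 0.2567 h⁻¹
C = C₀ · e^(−k·t) = 1.330 × e^(−0.2567 × 7.97)
  = 1.330 × 0.1293 = 0.1720 mg/L
(0.1720 mg/L = 0.1720 mcg/mL)

0.172 mcg/mL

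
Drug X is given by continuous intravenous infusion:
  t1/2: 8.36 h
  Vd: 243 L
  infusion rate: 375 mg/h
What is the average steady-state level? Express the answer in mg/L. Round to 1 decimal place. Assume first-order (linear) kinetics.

18.6 mg/L

k = ln2 / t½ = 0.693147 / 8.36 = 0.08291 h⁻¹
CL = k × Vd = 0.08291 × 243 = 20.15 L/h
At steady state Css = R₀ / CL = 375 / 20.15 = 18.61 mg/L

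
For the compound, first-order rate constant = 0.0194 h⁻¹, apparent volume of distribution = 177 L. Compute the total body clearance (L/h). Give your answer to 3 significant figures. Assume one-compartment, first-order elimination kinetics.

CL = k × Vd = 0.0194 × 177 = 3.434 L/h

3.43 L/h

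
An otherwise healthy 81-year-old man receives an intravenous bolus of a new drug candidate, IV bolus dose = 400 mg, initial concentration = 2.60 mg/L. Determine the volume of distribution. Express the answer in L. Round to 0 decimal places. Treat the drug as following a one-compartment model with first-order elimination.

154 L

Vd = Dose / C₀ = 400.0 / 2.60 = 153.8 L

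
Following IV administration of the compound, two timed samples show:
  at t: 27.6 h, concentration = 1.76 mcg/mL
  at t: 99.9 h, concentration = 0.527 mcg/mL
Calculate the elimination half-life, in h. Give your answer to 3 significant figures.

41.6 h

k = ln(C₁/C₂) / (t₂ − t₁) = ln(1.76/0.527) / (99.9 − 27.6)
  = 1.206 / 72.30 = 0.01668 h⁻¹
t½ = ln2 / k = 0.693147 / 0.01668 = 41.56 h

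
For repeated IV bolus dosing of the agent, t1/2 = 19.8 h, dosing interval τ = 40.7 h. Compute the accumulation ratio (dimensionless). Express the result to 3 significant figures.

k = ln2 / t½ = 0.693147 / 19.8 = 0.03501 h⁻¹
e^(−kτ) = e^(−0.03501 × 40.7) = 0.2405
Accumulation ratio R = 1 / (1 − e^(−kτ)) = 1 / (1 − 0.2405) = 1.317

1.32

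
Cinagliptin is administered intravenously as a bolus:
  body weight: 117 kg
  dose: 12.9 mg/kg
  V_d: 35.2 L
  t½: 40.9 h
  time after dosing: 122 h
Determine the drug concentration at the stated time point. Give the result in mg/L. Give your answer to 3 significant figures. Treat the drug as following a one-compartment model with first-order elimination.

5.42 mg/L

Total dose = 12.9 × 117 = 1509 mg
C₀ = Dose / Vd = 1509 / 35.2 = 42.87 mg/L
k = ln2 / t½ = 0.693147 / 40.9 = 0.01695 h⁻¹
C = C₀ · e^(−k·t) = 42.87 × e^(−0.01695 × 122)
  = 42.87 × 0.1265 = 5.423 mg/L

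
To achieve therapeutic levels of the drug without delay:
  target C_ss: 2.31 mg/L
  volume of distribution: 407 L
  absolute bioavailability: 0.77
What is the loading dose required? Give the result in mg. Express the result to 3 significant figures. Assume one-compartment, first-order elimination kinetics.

1220 mg

LD = Css × Vd / F = 2.31 × 407 / 0.77 = 1221 mg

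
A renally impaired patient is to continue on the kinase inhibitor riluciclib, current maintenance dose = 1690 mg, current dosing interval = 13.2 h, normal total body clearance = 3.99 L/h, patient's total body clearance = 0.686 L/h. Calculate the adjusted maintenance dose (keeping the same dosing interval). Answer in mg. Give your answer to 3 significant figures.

291 mg

To keep the same average steady-state level, dosing rate must scale with clearance.
CL ratio = 0.686 / 3.99 = 0.1719
New dose (same interval) = 1690 × 0.1719 = 290.5 mg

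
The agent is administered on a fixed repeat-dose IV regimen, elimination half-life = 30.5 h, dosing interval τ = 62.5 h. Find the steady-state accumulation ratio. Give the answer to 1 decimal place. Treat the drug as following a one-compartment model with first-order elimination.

k = ln2 / t½ = 0.693147 / 30.5 = 0.02273 h⁻¹
e^(−kτ) = e^(−0.02273 × 62.5) = 0.2416
Accumulation ratio R = 1 / (1 − e^(−kτ)) = 1 / (1 − 0.2416) = 1.319

1.3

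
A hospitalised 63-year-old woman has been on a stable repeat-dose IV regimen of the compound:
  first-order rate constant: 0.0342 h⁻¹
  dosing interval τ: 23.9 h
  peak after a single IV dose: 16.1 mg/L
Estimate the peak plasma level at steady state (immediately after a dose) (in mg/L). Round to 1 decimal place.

e^(−kτ) = e^(−0.03420 × 23.9) = 0.4416
Accumulation ratio R = 1 / (1 − e^(−kτ)) = 1 / (1 − 0.4416) = 1.791
Steady-state peak = C₀ × R = 16.1 × 1.791 = 28.84 mg/L

28.8 mg/L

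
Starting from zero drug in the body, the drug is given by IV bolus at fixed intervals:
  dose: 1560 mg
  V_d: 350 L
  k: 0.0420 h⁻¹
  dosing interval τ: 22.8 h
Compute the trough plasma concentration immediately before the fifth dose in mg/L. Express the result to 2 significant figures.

2.7 mg/L

C₀ per dose = Dose / Vd = 1560 / 350 = 4.457 mg/L
Fraction remaining after one interval: r = e^(−kτ) = e^(−0.04200 × 22.8) = 0.3838
Before dose 5, 4 doses have been given (aged 1τ, 2τ, 3τ, 4τ).
C_trough = C₀ × (r + r² + … + r^4) = C₀ × r(1−r^4)/(1−r)
        = 4.457 × 0.3838 × (1 − 0.02170) / (1 − 0.3838) = 2.716 mg/L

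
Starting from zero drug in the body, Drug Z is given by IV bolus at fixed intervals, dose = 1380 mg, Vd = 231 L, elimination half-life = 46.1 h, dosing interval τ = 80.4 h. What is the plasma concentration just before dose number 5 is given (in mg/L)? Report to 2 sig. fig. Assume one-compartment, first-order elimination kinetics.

2.5 mg/L

C₀ per dose = Dose / Vd = 1380 / 231 = 5.974 mg/L
k = ln2 / t½ = 0.693147 / 46.1 = 0.01504 h⁻¹
Fraction remaining after one interval: r = e^(−kτ) = e^(−0.01504 × 80.4) = 0.2984
Before dose 5, 4 doses have been given (aged 1τ, 2τ, 3τ, 4τ).
C_trough = C₀ × (r + r² + … + r^4) = C₀ × r(1−r^4)/(1−r)
        = 5.974 × 0.2984 × (1 − 0.007929) / (1 − 0.2984) = 2.521 mg/L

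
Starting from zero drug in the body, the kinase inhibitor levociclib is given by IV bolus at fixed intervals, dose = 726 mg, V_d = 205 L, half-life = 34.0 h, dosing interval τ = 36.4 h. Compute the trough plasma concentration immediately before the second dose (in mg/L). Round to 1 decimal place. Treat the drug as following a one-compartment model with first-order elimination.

C₀ per dose = Dose / Vd = 726 / 205 = 3.541 mg/L
k = ln2 / t½ = 0.693147 / 34.0 = 0.02039 h⁻¹
Fraction remaining after one interval: r = e^(−kτ) = e^(−0.02039 × 36.4) = 0.4761
Before dose 2, 1 dose has been given (aged 1τ).
C_trough = C₀ × r = 3.541 × 0.4761 = 1.686 mg/L

1.7 mg/L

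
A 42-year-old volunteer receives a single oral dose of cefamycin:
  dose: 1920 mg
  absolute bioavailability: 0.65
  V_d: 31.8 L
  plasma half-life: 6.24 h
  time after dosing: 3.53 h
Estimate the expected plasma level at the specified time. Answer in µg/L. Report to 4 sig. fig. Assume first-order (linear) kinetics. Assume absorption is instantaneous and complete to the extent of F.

26520 µg/L

Amount reaching circulation = F × Dose = 0.65 × 1920 = 1248 mg
C₀ = F·Dose / Vd = 1248 / 31.8 = 39.25 mg/L
k = ln2 / t½ = 0.693147 / 6.24 = 0.1111 h⁻¹
C = C₀ · e^(−k·t) = 39.25 × e^(−0.1111 × 3.53)
  = 39.25 × 0.6756 = 26.52 mg/L
Convert: 26.52 mg/L × 1000 = 26520 µg/L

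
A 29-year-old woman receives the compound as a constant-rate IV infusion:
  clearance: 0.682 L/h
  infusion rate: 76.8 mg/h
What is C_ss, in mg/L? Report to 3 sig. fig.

113 mg/L

At steady state Css = R₀ / CL = 76.8 / 0.6820 = 112.6 mg/L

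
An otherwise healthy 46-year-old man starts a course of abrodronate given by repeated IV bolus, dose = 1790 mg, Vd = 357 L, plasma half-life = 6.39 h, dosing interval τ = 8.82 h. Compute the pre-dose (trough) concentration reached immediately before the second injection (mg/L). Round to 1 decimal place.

C₀ per dose = Dose / Vd = 1790 / 357 = 5.014 mg/L
k = ln2 / t½ = 0.693147 / 6.39 = 0.1085 h⁻¹
Fraction remaining after one interval: r = e^(−kτ) = e^(−0.1085 × 8.82) = 0.3841
Before dose 2, 1 dose has been given (aged 1τ).
C_trough = C₀ × r = 5.014 × 0.3841 = 1.926 mg/L

1.9 mg/L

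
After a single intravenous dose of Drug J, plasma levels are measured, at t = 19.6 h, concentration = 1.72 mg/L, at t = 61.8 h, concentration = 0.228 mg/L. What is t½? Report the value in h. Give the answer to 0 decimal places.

k = ln(C₁/C₂) / (t₂ − t₁) = ln(1.72/0.228) / (61.8 − 19.6)
  = 2.021 / 42.20 = 0.04789 h⁻¹
t½ = ln2 / k = 0.693147 / 0.04789 = 14.47 h

14 h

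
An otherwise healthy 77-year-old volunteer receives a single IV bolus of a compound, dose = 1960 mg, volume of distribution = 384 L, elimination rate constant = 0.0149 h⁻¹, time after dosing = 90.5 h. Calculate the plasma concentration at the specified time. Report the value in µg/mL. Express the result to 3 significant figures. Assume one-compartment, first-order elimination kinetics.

1.33 µg/mL

C₀ = Dose / Vd = 1960 / 384 = 5.104 mg/L
C = C₀ · e^(−k·t) = 5.104 × e^(−0.01490 × 90.5)
  = 5.104 × 0.2596 = 1.325 mg/L
(1.325 mg/L = 1.325 µg/mL)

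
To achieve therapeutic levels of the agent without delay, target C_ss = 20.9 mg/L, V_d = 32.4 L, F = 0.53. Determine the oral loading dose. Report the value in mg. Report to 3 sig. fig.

LD = Css × Vd / F = 20.9 × 32.4 / 0.53 = 1278 mg

1280 mg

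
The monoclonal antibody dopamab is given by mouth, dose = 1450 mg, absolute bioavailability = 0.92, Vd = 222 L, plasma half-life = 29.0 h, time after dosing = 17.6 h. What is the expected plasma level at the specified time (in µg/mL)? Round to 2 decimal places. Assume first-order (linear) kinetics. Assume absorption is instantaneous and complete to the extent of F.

Amount reaching circulation = F × Dose = 0.92 × 1450 = 1334 mg
C₀ = F·Dose / Vd = 1334 / 222 = 6.009 mg/L
k = ln2 / t½ = 0.693147 / 29.0 = 0.02390 h⁻¹
C = C₀ · e^(−k·t) = 6.009 × e^(−0.02390 × 17.6)
  = 6.009 × 0.6566 = 3.946 mg/L
(3.946 mg/L = 3.946 µg/mL)

3.95 µg/mL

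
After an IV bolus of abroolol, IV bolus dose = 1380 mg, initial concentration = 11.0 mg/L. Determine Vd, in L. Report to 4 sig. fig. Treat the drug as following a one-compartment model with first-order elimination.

Vd = Dose / C₀ = 1380 / 11.0 = 125.5 L

125.5 L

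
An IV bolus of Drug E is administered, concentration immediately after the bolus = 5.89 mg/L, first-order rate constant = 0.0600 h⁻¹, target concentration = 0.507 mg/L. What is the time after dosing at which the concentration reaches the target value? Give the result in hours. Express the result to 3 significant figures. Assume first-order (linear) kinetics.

t = ln(C₀ / C) / k = ln(5.890 / 0.507) / 0.06000
  = ln(11.62) / 0.06000 = 2.453 / 0.06000 = 40.88 h

40.9 h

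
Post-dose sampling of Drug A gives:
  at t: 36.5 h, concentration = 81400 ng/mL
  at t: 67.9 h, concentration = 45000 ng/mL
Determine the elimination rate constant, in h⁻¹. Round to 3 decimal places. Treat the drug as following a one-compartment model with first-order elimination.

0.019 h⁻¹

k = ln(C₁/C₂) / (t₂ − t₁) = ln(81400/45000) / (67.9 − 36.5)
  = 0.5927 / 31.40 = 0.01888 h⁻¹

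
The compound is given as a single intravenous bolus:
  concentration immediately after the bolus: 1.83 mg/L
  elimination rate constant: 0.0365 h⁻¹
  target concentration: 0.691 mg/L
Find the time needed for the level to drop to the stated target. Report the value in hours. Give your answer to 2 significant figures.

t = ln(C₀ / C) / k = ln(1.830 / 0.691) / 0.03650
  = ln(2.648) / 0.03650 = 0.9738 / 0.03650 = 26.68 h

27 h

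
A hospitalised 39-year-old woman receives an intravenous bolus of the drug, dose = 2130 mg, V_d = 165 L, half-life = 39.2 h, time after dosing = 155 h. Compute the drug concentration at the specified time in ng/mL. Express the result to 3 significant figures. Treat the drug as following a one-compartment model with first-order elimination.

C₀ = Dose / Vd = 2130 / 165 = 12.91 mg/L
k = ln2 / t½ = 0.693147 / 39.2 = 0.01768 h⁻¹
C = C₀ · e^(−k·t) = 12.91 × e^(−0.01768 × 155)
  = 12.91 × 0.06454 = 0.8332 mg/L
Convert: 0.8332 mg/L × 1000 = 833.2 ng/mL

833 ng/mL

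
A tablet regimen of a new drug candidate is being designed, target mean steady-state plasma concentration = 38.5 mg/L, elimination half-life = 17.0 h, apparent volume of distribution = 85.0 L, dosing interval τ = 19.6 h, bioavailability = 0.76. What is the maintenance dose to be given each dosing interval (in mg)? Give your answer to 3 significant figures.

k = ln2 / t½ = 0.693147 / 17.0 = 0.04077 h⁻¹
CL = k × Vd = 0.04077 × 85.0 = 3.465 L/h
At steady state, F × (Dose/τ) = Css × CL.
Dose = Css × CL × τ / F = 38.5 × 3.465 × 19.6 / 0.76 = 3440 mg

3440 mg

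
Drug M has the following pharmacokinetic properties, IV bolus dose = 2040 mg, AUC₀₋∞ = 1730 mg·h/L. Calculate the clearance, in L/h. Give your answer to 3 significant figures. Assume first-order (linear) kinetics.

CL = Dose / AUC = 2040 / 1730 = 1.179 L/h

1.18 L/h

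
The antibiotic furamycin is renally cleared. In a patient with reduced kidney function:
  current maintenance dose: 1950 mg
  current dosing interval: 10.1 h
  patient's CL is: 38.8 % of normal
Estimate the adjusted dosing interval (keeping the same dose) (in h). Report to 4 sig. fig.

To keep the same average steady-state level, dosing rate must scale with clearance.
CL ratio = 38.8 / 100 = 0.3880
New interval (same dose) = 10.1 / 0.3880 = 26.03 h

26.03 h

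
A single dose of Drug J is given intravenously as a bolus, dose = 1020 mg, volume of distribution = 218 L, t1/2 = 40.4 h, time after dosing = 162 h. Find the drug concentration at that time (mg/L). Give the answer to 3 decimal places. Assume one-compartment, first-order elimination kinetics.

C₀ = Dose / Vd = 1020 / 218 = 4.679 mg/L
k = ln2 / t½ = 0.693147 / 40.4 = 0.01716 h⁻¹
C = C₀ · e^(−k·t) = 4.679 × e^(−0.01716 × 162)
  = 4.679 × 0.06204 = 0.2903 mg/L

0.290 mg/L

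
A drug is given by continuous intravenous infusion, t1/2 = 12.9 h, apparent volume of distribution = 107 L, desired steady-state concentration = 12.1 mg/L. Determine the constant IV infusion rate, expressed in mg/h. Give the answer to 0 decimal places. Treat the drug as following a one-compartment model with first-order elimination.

70 mg/h

k = ln2 / t½ = 0.693147 / 12.9 = 0.05373 h⁻¹
CL = k × Vd = 0.05373 × 107 = 5.749 L/h
At steady state, infusion rate R₀ = Css × CL = 12.1 × 5.749 = 69.56 mg/h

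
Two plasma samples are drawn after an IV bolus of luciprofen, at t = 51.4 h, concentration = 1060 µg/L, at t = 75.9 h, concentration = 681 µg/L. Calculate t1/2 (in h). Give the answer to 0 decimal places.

k = ln(C₁/C₂) / (t₂ − t₁) = ln(1060/681) / (75.9 − 51.4)
  = 0.4425 / 24.50 = 0.01806 h⁻¹
t½ = ln2 / k = 0.693147 / 0.01806 = 38.38 h

38 h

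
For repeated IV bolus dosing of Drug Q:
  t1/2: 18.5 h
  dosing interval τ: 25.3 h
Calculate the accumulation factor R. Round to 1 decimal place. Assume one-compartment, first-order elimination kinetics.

1.6

k = ln2 / t½ = 0.693147 / 18.5 = 0.03747 h⁻¹
e^(−kτ) = e^(−0.03747 × 25.3) = 0.3875
Accumulation ratio R = 1 / (1 − e^(−kτ)) = 1 / (1 − 0.3875) = 1.633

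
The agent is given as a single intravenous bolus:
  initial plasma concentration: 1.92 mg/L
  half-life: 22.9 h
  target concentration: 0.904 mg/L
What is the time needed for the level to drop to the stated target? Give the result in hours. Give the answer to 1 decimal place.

k = ln2 / t½ = 0.693147 / 22.9 = 0.03027 h⁻¹
t = ln(C₀ / C) / k = ln(1.920 / 0.904) / 0.03027
  = ln(2.124) / 0.03027 = 0.7533 / 0.03027 = 24.89 h

24.9 h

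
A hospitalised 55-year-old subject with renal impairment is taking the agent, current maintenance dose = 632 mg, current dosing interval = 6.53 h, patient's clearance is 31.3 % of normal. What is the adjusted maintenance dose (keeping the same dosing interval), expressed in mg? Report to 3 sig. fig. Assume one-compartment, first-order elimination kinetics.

198 mg

To keep the same average steady-state level, dosing rate must scale with clearance.
CL ratio = 31.3 / 100 = 0.3130
New dose (same interval) = 632 × 0.3130 = 197.8 mg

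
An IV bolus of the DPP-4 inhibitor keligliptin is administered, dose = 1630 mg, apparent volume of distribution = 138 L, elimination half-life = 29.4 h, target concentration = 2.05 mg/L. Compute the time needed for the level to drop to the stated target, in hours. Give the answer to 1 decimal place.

C₀ = Dose / Vd = 1630 / 138 = 11.81 mg/L
k = ln2 / t½ = 0.693147 / 29.4 = 0.02358 h⁻¹
t = ln(C₀ / C) / k = ln(11.81 / 2.05) / 0.02358
  = ln(5.761) / 0.02358 = 1.751 / 0.02358 = 74.26 h

74.3 h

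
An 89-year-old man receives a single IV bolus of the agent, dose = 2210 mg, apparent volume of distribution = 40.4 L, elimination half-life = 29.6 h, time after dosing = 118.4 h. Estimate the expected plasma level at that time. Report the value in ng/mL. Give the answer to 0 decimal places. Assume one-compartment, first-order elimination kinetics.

3419 ng/mL

C₀ = Dose / Vd = 2210 / 40.4 = 54.70 mg/L
k = ln2 / t½ = 0.693147 / 29.6 = 0.02342 h⁻¹
t / t½ = 118.4 / 29.6 = 4 half-lives
C = C₀ × (1/2)^4 = 54.70 × 0.06250 = 3.419 mg/L
Convert: 3.419 mg/L × 1000 = 3419 ng/mL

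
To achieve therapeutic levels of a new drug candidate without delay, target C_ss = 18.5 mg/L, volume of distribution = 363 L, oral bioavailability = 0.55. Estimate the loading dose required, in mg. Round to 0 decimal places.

LD = Css × Vd / F = 18.5 × 363 / 0.55 = 12210 mg

12210 mg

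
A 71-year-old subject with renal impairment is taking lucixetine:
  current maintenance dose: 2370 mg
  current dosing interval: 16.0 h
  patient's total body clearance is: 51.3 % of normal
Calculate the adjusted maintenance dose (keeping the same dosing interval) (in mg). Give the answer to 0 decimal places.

1216 mg

To keep the same average steady-state level, dosing rate must scale with clearance.
CL ratio = 51.3 / 100 = 0.5130
New dose (same interval) = 2370 × 0.5130 = 1216 mg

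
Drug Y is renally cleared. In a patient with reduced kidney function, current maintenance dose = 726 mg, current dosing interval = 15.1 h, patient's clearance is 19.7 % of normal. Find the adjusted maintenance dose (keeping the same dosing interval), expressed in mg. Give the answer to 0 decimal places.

143 mg

To keep the same average steady-state level, dosing rate must scale with clearance.
CL ratio = 19.7 / 100 = 0.1970
New dose (same interval) = 726 × 0.1970 = 143.0 mg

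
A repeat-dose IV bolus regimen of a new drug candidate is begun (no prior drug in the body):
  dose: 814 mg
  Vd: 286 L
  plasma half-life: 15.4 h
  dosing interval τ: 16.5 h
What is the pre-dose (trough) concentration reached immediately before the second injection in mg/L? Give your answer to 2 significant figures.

C₀ per dose = Dose / Vd = 814 / 286 = 2.846 mg/L
k = ln2 / t½ = 0.693147 / 15.4 = 0.04501 h⁻¹
Fraction remaining after one interval: r = e^(−kτ) = e^(−0.04501 × 16.5) = 0.4758
Before dose 2, 1 dose has been given (aged 1τ).
C_trough = C₀ × r = 2.846 × 0.4758 = 1.354 mg/L

1.4 mg/L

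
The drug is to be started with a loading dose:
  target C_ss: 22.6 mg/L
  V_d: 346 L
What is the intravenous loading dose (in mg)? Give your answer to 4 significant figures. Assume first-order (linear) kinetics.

7820 mg

LD = Css × Vd = 22.6 × 346 = 7820 mg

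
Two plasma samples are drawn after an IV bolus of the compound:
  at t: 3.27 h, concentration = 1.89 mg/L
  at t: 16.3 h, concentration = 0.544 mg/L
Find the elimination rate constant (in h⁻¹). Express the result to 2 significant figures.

k = ln(C₁/C₂) / (t₂ − t₁) = ln(1.89/0.544) / (16.3 − 3.27)
  = 1.245 / 13.03 = 0.09555 h⁻¹

0.096 h⁻¹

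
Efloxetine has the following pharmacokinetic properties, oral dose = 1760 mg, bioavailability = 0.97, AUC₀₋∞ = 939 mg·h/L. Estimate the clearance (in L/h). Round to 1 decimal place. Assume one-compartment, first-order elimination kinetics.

1.8 L/h

CL = F·Dose / AUC = 0.97 × 1760 / 939 = 1.818 L/h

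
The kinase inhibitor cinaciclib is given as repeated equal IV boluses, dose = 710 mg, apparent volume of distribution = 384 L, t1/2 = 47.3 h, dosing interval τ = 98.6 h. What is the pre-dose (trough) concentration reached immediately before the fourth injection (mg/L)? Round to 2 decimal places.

C₀ per dose = Dose / Vd = 710 / 384 = 1.849 mg/L
k = ln2 / t½ = 0.693147 / 47.3 = 0.01465 h⁻¹
Fraction remaining after one interval: r = e^(−kτ) = e^(−0.01465 × 98.6) = 0.2359
Before dose 4, 3 doses have been given (aged 1τ, 2τ, 3τ).
C_trough = C₀ × (r + r² + … + r^3) = C₀ × r(1−r^3)/(1−r)
        = 1.849 × 0.2359 × (1 − 0.01313) / (1 − 0.2359) = 0.5633 mg/L

0.56 mg/L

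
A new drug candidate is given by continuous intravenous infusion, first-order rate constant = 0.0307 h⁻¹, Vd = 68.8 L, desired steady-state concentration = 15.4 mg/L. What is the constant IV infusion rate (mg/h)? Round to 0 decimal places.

33 mg/h

CL = k × Vd = 0.03070 × 68.8 = 2.112 L/h
At steady state, infusion rate R₀ = Css × CL = 15.4 × 2.112 = 32.52 mg/h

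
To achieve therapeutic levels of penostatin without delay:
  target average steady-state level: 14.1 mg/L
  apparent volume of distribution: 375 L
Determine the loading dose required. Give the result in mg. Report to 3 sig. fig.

5290 mg

LD = Css × Vd = 14.1 × 375 = 5288 mg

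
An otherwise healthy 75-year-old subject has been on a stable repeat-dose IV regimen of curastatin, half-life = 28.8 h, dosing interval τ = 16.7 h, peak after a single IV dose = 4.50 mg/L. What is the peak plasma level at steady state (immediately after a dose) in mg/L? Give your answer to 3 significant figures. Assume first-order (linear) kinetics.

k = ln2 / t½ = 0.693147 / 28.8 = 0.02407 h⁻¹
e^(−kτ) = e^(−0.02407 × 16.7) = 0.6690
Accumulation ratio R = 1 / (1 − e^(−kτ)) = 1 / (1 − 0.6690) = 3.021
Steady-state peak = C₀ × R = 4.50 × 3.021 = 13.59 mg/L

13.6 mg/L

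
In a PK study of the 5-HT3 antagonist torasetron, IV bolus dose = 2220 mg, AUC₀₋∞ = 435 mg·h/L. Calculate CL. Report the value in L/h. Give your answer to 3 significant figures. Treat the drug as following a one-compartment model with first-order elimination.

CL = Dose / AUC = 2220 / 435 = 5.103 L/h

5.10 L/h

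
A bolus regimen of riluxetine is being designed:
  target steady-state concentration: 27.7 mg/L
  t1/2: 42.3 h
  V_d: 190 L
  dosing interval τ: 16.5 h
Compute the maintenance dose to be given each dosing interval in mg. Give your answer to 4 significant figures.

k = ln2 / t½ = 0.693147 / 42.3 = 0.01639 h⁻¹
CL = k × Vd = 0.01639 × 190 = 3.114 L/h
At steady state, Dose/τ = Css × CL.
Dose = Css × CL × τ = 27.7 × 3.114 × 16.5 = 1423 mg

1423 mg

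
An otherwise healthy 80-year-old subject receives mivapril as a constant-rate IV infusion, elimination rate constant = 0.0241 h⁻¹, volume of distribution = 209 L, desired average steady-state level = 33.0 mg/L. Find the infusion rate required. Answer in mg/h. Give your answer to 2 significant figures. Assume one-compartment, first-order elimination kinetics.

170 mg/h

CL = k × Vd = 0.02410 × 209 = 5.037 L/h
At steady state, infusion rate R₀ = Css × CL = 33.0 × 5.037 = 166.2 mg/h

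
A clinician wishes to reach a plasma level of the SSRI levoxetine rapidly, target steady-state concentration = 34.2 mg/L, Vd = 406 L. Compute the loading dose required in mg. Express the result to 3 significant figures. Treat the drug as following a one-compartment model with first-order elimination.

LD = Css × Vd = 34.2 × 406 = 13890 mg

13900 mg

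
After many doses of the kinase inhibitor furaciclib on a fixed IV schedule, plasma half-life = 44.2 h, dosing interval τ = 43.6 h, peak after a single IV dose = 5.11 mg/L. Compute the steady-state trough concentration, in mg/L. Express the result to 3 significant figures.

5.21 mg/L

k = ln2 / t½ = 0.693147 / 44.2 = 0.01568 h⁻¹
e^(−kτ) = e^(−0.01568 × 43.6) = 0.5048
Accumulation ratio R = 1 / (1 − e^(−kτ)) = 1 / (1 − 0.5048) = 2.019
Steady-state trough = C₀ × R × e^(−kτ) = 5.11 × 2.019 × 0.5048 = 5.208 mg/L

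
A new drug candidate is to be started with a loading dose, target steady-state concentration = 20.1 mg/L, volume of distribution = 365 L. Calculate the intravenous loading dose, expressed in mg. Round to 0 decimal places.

LD = Css × Vd = 20.1 × 365 = 7337 mg

7337 mg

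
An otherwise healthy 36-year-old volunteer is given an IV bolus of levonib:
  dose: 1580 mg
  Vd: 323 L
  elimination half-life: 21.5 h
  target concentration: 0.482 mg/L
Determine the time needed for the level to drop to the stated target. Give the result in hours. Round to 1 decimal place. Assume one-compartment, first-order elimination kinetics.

71.9 h

C₀ = Dose / Vd = 1580 / 323 = 4.892 mg/L
k = ln2 / t½ = 0.693147 / 21.5 = 0.03224 h⁻¹
t = ln(C₀ / C) / k = ln(4.892 / 0.482) / 0.03224
  = ln(10.15) / 0.03224 = 2.317 / 0.03224 = 71.87 h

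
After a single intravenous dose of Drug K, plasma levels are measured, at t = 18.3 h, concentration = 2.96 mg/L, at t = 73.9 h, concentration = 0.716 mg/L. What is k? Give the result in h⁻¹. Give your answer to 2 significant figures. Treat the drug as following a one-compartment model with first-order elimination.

0.026 h⁻¹

k = ln(C₁/C₂) / (t₂ − t₁) = ln(2.96/0.716) / (73.9 − 18.3)
  = 1.419 / 55.60 = 0.02552 h⁻¹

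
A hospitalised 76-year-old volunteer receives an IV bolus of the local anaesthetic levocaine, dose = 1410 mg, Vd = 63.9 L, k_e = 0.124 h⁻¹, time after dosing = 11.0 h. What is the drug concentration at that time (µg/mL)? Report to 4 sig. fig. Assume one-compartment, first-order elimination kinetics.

5.641 µg/mL

C₀ = Dose / Vd = 1410 / 63.9 = 22.07 mg/L
C = C₀ · e^(−k·t) = 22.07 × e^(−0.1240 × 11.0)
  = 22.07 × 0.2556 = 5.641 mg/L
(5.641 mg/L = 5.641 µg/mL)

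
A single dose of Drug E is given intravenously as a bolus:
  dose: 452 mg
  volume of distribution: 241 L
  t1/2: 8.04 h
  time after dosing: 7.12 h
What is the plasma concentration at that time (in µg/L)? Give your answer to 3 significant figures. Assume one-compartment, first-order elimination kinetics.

1020 µg/L

C₀ = Dose / Vd = 452.0 / 241 = 1.876 mg/L
k = ln2 / t½ = 0.693147 / 8.04 = 0.08621 h⁻¹
C = C₀ · e^(−k·t) = 1.876 × e^(−0.08621 × 7.12)
  = 1.876 × 0.5413 = 1.015 mg/L
Convert: 1.015 mg/L × 1000 = 1015 µg/L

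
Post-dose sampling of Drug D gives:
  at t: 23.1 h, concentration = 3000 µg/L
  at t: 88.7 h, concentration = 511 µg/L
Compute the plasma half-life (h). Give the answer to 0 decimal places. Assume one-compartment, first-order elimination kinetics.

k = ln(C₁/C₂) / (t₂ − t₁) = ln(3000/511) / (88.7 − 23.1)
  = 1.770 / 65.60 = 0.02698 h⁻¹
t½ = ln2 / k = 0.693147 / 0.02698 = 25.69 h

26 h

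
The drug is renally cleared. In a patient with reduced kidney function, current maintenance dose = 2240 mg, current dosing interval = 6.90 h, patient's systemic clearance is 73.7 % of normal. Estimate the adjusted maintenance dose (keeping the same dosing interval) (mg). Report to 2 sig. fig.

1700 mg

To keep the same average steady-state level, dosing rate must scale with clearance.
CL ratio = 73.7 / 100 = 0.7370
New dose (same interval) = 2240 × 0.7370 = 1651 mg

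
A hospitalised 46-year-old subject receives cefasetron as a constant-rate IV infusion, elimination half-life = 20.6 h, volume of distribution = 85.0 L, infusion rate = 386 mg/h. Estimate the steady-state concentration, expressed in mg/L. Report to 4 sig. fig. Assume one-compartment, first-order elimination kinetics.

135.0 mg/L

k = ln2 / t½ = 0.693147 / 20.6 = 0.03365 h⁻¹
CL = k × Vd = 0.03365 × 85.0 = 2.860 L/h
At steady state Css = R₀ / CL = 386 / 2.860 = 135.0 mg/L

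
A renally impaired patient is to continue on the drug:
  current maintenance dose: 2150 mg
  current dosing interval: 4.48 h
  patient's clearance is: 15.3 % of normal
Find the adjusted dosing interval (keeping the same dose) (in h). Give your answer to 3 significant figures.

To keep the same average steady-state level, dosing rate must scale with clearance.
CL ratio = 15.3 / 100 = 0.1530
New interval (same dose) = 4.48 / 0.1530 = 29.28 h

29.3 h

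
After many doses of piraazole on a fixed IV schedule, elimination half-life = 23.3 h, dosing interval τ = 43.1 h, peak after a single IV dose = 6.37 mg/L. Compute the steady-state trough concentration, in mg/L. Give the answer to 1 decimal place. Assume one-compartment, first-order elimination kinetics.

2.4 mg/L

k = ln2 / t½ = 0.693147 / 23.3 = 0.02975 h⁻¹
e^(−kτ) = e^(−0.02975 × 43.1) = 0.2774
Accumulation ratio R = 1 / (1 − e^(−kτ)) = 1 / (1 − 0.2774) = 1.384
Steady-state trough = C₀ × R × e^(−kτ) = 6.37 × 1.384 × 0.2774 = 2.446 mg/L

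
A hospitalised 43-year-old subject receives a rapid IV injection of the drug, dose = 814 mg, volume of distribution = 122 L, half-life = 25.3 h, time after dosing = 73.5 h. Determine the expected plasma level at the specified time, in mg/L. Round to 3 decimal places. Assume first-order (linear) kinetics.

C₀ = Dose / Vd = 814.0 / 122 = 6.672 mg/L
k = ln2 / t½ = 0.693147 / 25.3 = 0.02740 h⁻¹
C = C₀ · e^(−k·t) = 6.672 × e^(−0.02740 × 73.5)
  = 6.672 × 0.1335 = 0.8907 mg/L

0.891 mg/L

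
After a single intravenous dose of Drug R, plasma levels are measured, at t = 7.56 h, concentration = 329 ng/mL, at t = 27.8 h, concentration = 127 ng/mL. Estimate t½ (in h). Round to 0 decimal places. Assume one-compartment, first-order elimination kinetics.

k = ln(C₁/C₂) / (t₂ − t₁) = ln(329/127) / (27.8 − 7.56)
  = 0.9519 / 20.24 = 0.04703 h⁻¹
t½ = ln2 / k = 0.693147 / 0.04703 = 14.74 h

15 h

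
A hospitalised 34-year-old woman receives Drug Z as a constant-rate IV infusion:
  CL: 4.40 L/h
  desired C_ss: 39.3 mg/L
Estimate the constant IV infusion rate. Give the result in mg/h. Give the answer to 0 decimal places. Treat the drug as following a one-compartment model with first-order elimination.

173 mg/h

At steady state, infusion rate R₀ = Css × CL = 39.3 × 4.400 = 172.9 mg/h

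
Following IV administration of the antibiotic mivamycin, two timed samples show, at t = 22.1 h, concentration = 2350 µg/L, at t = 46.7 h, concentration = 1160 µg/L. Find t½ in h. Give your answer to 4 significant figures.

24.15 h

k = ln(C₁/C₂) / (t₂ − t₁) = ln(2350/1160) / (46.7 − 22.1)
  = 0.7060 / 24.60 = 0.02870 h⁻¹
t½ = ln2 / k = 0.693147 / 0.02870 = 24.15 h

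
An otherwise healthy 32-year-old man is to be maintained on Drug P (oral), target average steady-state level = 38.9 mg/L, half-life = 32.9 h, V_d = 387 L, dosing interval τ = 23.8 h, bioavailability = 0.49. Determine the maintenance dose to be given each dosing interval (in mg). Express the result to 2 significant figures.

15000 mg

k = ln2 / t½ = 0.693147 / 32.9 = 0.02107 h⁻¹
CL = k × Vd = 0.02107 × 387 = 8.154 L/h
At steady state, F × (Dose/τ) = Css × CL.
Dose = Css × CL × τ / F = 38.9 × 8.154 × 23.8 / 0.49 = 15410 mg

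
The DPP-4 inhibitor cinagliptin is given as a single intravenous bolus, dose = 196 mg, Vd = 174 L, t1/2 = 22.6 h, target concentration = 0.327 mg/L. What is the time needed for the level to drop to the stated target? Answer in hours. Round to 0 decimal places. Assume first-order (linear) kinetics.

40 h

C₀ = Dose / Vd = 196.0 / 174 = 1.126 mg/L
k = ln2 / t½ = 0.693147 / 22.6 = 0.03067 h⁻¹
t = ln(C₀ / C) / k = ln(1.126 / 0.327) / 0.03067
  = ln(3.443) / 0.03067 = 1.236 / 0.03067 = 40.30 h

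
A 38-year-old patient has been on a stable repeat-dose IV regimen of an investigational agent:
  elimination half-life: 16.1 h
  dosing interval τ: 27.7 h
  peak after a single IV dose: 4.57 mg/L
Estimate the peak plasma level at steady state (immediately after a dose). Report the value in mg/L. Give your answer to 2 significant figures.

k = ln2 / t½ = 0.693147 / 16.1 = 0.04305 h⁻¹
e^(−kτ) = e^(−0.04305 × 27.7) = 0.3035
Accumulation ratio R = 1 / (1 − e^(−kτ)) = 1 / (1 − 0.3035) = 1.436
Steady-state peak = C₀ × R = 4.57 × 1.436 = 6.563 mg/L

6.6 mg/L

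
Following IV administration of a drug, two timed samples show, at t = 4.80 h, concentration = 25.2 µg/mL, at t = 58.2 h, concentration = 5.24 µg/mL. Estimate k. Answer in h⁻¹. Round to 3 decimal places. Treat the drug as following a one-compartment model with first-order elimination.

0.029 h⁻¹

k = ln(C₁/C₂) / (t₂ − t₁) = ln(25.2/5.24) / (58.2 − 4.80)
  = 1.571 / 53.40 = 0.02942 h⁻¹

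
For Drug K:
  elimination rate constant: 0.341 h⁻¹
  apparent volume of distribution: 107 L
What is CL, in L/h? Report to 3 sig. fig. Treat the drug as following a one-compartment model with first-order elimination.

36.5 L/h

CL = k × Vd = 0.341 × 107 = 36.49 L/h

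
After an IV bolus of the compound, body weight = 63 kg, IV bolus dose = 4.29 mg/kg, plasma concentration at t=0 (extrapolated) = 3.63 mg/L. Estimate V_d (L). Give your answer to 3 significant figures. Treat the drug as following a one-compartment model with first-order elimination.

74.5 L

Dose = 4.29 × 63 = 270.3 mg
Vd = Dose / C₀ = 270.3 / 3.63 = 74.46 L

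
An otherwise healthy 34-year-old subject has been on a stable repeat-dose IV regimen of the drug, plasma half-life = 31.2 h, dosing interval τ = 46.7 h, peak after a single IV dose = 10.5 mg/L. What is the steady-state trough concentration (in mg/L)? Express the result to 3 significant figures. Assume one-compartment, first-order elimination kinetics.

5.76 mg/L

k = ln2 / t½ = 0.693147 / 31.2 = 0.02222 h⁻¹
e^(−kτ) = e^(−0.02222 × 46.7) = 0.3543
Accumulation ratio R = 1 / (1 − e^(−kτ)) = 1 / (1 − 0.3543) = 1.549
Steady-state trough = C₀ × R × e^(−kτ) = 10.5 × 1.549 × 0.3543 = 5.763 mg/L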